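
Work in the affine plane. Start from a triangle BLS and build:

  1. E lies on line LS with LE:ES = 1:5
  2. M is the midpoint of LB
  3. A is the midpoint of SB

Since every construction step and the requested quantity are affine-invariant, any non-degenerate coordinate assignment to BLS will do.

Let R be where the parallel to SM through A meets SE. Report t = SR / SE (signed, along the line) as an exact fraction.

Choose coordinates B = (0, 0), L = (1, 0), S = (0, 1).
1. E lies on line LS with LE:ES = 1:5 ⇒ E = (5/6, 1/6)
2. M is the midpoint of LB ⇒ M = (1/2, 0)
3. A is the midpoint of SB ⇒ A = (0, 1/2)
through A parallel to SM: direction (1/2, -1); meets SE at R = (-1/2, 3/2)
R = S + t·(E−S) with t = -3/5

t = -3/5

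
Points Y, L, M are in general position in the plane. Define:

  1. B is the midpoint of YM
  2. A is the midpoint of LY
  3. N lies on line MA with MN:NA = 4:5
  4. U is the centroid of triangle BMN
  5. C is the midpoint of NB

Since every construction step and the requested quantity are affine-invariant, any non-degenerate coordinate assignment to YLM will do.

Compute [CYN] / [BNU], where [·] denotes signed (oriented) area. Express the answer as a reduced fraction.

Choose coordinates Y = (0, 0), L = (1, 0), M = (0, 1).
1. B is the midpoint of YM ⇒ B = (0, 1/2)
2. A is the midpoint of LY ⇒ A = (1/2, 0)
3. N lies on line MA with MN:NA = 4:5 ⇒ N = (2/9, 5/9)
4. U is the centroid of triangle BMN ⇒ U = (2/27, 37/54)
5. C is the midpoint of NB ⇒ C = (1/9, 19/36)
2·[CYN] = 1/18, 2·[BNU] = 1/27
[CYN]:[BNU] = 1/18:1/27 = 3/2

[CYN]:[BNU] = 3/2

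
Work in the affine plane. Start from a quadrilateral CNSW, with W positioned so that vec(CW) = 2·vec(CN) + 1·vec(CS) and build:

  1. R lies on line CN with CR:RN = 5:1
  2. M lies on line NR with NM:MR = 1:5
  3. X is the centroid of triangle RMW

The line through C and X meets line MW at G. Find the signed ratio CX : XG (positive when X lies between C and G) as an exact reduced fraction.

Choose coordinates C = (0, 0), N = (1, 0), S = (0, 1), W = (2, 1).
1. R lies on line CN with CR:RN = 5:1 ⇒ R = (5/6, 0)
2. M lies on line NR with NM:MR = 1:5 ⇒ M = (35/36, 0)
3. X is the centroid of triangle RMW ⇒ X = (137/108, 1/3)
line CX meets MW at G = (959/720, 7/20)
X = C + t·(G−C) with t = 20/21, so CX:XG = 20/21:1/21

CX:XG = 20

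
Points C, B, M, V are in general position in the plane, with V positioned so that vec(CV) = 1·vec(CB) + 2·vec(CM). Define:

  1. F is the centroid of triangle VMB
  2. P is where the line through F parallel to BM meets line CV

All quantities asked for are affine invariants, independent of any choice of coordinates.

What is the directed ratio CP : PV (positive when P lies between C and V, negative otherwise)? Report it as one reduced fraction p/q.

Assign C = (0, 0), B = (1, 0), M = (0, 1), V = (1, 2) — the answer is frame-independent, so this choice is without loss of generality.
1. F is the centroid of triangle VMB ⇒ F = (2/3, 1)
2. P is where the line through F parallel to BM meets line CV ⇒ P = (5/9, 10/9)
P = C + t·(V−C) with t = 5/9, so CP:PV = t:(1−t) = 5/9:4/9

CP:PV = 5/4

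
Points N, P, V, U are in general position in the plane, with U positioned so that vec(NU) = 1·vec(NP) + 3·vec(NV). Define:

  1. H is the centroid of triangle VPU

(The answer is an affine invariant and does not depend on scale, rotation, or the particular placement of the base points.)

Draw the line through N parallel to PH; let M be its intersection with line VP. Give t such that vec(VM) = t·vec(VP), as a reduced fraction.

Assign N = (0, 0), P = (1, 0), V = (0, 1), U = (1, 3) — the answer is frame-independent, so this choice is without loss of generality.
1. H is the centroid of triangle VPU ⇒ H = (2/3, 4/3)
through N parallel to PH: direction (-1/3, 4/3); meets VP at M = (-1/3, 4/3)
M = V + t·(P−V) with t = -1/3

t = -1/3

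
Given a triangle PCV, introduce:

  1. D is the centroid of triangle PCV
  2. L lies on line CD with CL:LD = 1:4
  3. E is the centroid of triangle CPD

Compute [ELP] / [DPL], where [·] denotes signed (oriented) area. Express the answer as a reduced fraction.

Assign P = (0, 0), C = (1, 0), V = (0, 1) — the answer is frame-independent, so this choice is without loss of generality.
1. D is the centroid of triangle PCV ⇒ D = (1/3, 1/3)
2. L lies on line CD with CL:LD = 1:4 ⇒ L = (13/15, 1/15)
3. E is the centroid of triangle CPD ⇒ E = (4/9, 1/9)
2·[ELP] = -1/15, 2·[DPL] = 4/15
[ELP]:[DPL] = -1/15:4/15 = -1/4

[ELP]:[DPL] = -1/4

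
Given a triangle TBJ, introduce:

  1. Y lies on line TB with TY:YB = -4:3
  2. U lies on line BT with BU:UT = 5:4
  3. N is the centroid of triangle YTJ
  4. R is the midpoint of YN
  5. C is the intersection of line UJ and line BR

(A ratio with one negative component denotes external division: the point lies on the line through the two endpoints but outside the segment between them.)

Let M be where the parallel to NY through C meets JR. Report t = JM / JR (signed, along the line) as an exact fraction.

t = 187/94

Choose coordinates T = (0, 0), B = (1, 0), J = (0, 1).
1. Y lies on line TB with TY:YB = -4:3 ⇒ Y = (4, 0)
2. U lies on line BT with BU:UT = 5:4 ⇒ U = (4/9, 0)
3. N is the centroid of triangle YTJ ⇒ N = (4/3, 1/3)
4. R is the midpoint of YN ⇒ R = (8/3, 1/6)
5. C is the intersection of line UJ and line BR ⇒ C = (22/47, -5/94)
through C parallel to NY: direction (8/3, -1/3); meets JR at M = (748/141, -371/564)
M = J + t·(R−J) with t = 187/94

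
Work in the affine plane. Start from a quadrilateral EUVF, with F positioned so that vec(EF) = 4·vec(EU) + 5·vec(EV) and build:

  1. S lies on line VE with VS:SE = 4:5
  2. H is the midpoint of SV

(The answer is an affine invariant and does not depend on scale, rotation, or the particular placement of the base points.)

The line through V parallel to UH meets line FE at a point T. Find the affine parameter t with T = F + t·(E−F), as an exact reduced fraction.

Work in coordinates with E = (0, 0), U = (1, 0), V = (0, 1), F = (4, 5).
1. S lies on line VE with VS:SE = 4:5 ⇒ S = (0, 5/9)
2. H is the midpoint of SV ⇒ H = (0, 7/9)
through V parallel to UH: direction (-1, 7/9); meets FE at T = (36/73, 45/73)
T = F + t·(E−F) with t = 64/73

t = 64/73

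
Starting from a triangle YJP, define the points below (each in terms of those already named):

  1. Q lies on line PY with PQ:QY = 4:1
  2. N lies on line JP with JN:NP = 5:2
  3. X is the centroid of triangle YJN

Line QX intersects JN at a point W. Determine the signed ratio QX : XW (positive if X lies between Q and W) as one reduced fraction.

QX:XW = 7/5

Set Y = (0, 0), J = (1, 0), P = (0, 1); any affine frame gives the same invariant.
1. Q lies on line PY with PQ:QY = 4:1 ⇒ Q = (0, 1/5)
2. N lies on line JP with JN:NP = 5:2 ⇒ N = (2/7, 5/7)
3. X is the centroid of triangle YJN ⇒ X = (3/7, 5/21)
line QX meets JN at W = (36/49, 13/49)
X = Q + t·(W−Q) with t = 7/12, so QX:XW = 7/12:5/12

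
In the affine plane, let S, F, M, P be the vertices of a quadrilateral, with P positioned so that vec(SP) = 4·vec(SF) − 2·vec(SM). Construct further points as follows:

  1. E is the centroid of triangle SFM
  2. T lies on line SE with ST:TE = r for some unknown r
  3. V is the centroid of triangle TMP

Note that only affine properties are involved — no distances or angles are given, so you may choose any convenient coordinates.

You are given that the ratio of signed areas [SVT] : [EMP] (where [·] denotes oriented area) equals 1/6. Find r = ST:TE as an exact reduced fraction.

r = -1/3

Assign S = (0, 0), F = (1, 0), M = (0, 1), P = (4, -2) — the answer is frame-independent, so this choice is without loss of generality.
1. E is the centroid of triangle SFM ⇒ E = (1/3, 1/3)
2. With ST:TE = r, write λ = r/(r+1) so T = S + λ·(E−S); T is affine-linear in λ
3. V is the centroid of triangle TMP ⇒ V is an affine combination of earlier points and hence also affine-linear in λ
Every point depending on T is an affine combination of T and λ-independent points, so each such coordinate is linear in λ; the λ² term in each signed area is a multiple of (E−S)×(E−S) = 0, so 2·[SVT] and 2·[EMP] are each linear in λ. Evaluating at λ=0 and λ=1:
  2·[SVT] = 5/9·λ,   2·[EMP] = -5/3
So [SVT]:[EMP] = (5/9·λ) / (-5/3). Setting this equal to 1/6:
  5/9·λ = 1/6·(-5/3)  ⇒  λ = -1/2
Then r = λ/(1−λ) = (-1/2)/(3/2) = -1/3. Check: with r = -1/3, T = (-1/6, -1/6) and [SVT]:[EMP] = 1/6 as required.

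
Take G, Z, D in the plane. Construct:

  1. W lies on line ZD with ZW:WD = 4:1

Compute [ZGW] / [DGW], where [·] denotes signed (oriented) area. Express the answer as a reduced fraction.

Set G = (0, 0), Z = (1, 0), D = (0, 1); any affine frame gives the same invariant.
1. W lies on line ZD with ZW:WD = 4:1 ⇒ W = (1/5, 4/5)
2·[ZGW] = -4/5, 2·[DGW] = 1/5
[ZGW]:[DGW] = -4/5:1/5 = -4

[ZGW]:[DGW] = -4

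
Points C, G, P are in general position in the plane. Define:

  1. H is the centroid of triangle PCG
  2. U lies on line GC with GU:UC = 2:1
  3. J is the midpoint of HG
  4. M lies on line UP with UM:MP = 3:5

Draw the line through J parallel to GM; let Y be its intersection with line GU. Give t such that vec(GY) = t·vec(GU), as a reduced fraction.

Set C = (0, 0), G = (1, 0), P = (0, 1); any affine frame gives the same invariant.
1. H is the centroid of triangle PCG ⇒ H = (1/3, 1/3)
2. U lies on line GC with GU:UC = 2:1 ⇒ U = (1/3, 0)
3. J is the midpoint of HG ⇒ J = (2/3, 1/6)
4. M lies on line UP with UM:MP = 3:5 ⇒ M = (5/24, 3/8)
through J parallel to GM: direction (-19/24, 3/8); meets GU at Y = (55/54, 0)
Y = G + t·(U−G) with t = -1/36

t = -1/36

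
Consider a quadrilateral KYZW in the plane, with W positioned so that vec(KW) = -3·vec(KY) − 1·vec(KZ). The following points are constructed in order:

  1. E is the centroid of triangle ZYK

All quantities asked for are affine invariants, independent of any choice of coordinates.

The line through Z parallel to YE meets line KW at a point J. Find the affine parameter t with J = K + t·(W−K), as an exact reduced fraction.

t = -2/5

Work in coordinates with K = (0, 0), Y = (1, 0), Z = (0, 1), W = (-3, -1).
1. E is the centroid of triangle ZYK ⇒ E = (1/3, 1/3)
through Z parallel to YE: direction (-2/3, 1/3); meets KW at J = (6/5, 2/5)
J = K + t·(W−K) with t = -2/5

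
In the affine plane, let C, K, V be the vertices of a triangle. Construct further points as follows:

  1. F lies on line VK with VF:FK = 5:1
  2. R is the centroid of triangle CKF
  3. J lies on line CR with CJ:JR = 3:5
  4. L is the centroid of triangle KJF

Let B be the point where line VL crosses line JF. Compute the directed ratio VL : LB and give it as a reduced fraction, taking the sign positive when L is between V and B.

VL:LB = -16

Work in coordinates with C = (0, 0), K = (1, 0), V = (0, 1).
1. F lies on line VK with VF:FK = 5:1 ⇒ F = (5/6, 1/6)
2. R is the centroid of triangle CKF ⇒ R = (11/18, 1/18)
3. J lies on line CR with CJ:JR = 3:5 ⇒ J = (11/48, 1/48)
4. L is the centroid of triangle KJF ⇒ L = (11/16, 1/16)
line VL meets JF at B = (165/256, 31/256)
L = V + t·(B−V) with t = 16/15, so VL:LB = 16/15:-1/15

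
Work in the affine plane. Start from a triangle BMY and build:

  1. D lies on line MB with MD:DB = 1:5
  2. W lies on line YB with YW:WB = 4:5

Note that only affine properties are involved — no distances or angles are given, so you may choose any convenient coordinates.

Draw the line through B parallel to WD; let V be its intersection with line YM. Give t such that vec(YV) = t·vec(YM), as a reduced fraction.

Work in coordinates with B = (0, 0), M = (1, 0), Y = (0, 1).
1. D lies on line MB with MD:DB = 1:5 ⇒ D = (5/6, 0)
2. W lies on line YB with YW:WB = 4:5 ⇒ W = (0, 5/9)
through B parallel to WD: direction (5/6, -5/9); meets YM at V = (3, -2)
V = Y + t·(M−Y) with t = 3

t = 3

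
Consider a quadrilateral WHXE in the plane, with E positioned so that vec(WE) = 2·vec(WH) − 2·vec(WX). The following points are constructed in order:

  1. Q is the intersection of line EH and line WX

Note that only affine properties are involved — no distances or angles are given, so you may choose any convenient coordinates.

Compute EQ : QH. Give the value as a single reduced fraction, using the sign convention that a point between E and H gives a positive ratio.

Assign W = (0, 0), H = (1, 0), X = (0, 1), E = (2, -2) — the answer is frame-independent, so this choice is without loss of generality.
1. Q is the intersection of line EH and line WX ⇒ Q = (0, 2)
Q = E + t·(H−E) with t = 2, so EQ:QH = t:(1−t) = 2:-1

EQ:QH = -2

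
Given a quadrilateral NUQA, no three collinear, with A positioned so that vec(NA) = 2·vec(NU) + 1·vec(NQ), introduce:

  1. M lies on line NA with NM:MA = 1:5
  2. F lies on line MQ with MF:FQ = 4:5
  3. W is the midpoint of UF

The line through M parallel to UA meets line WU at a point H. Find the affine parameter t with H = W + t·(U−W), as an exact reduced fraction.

t = -17/73

Choose coordinates N = (0, 0), U = (1, 0), Q = (0, 1), A = (2, 1).
1. M lies on line NA with NM:MA = 1:5 ⇒ M = (1/3, 1/6)
2. F lies on line MQ with MF:FQ = 4:5 ⇒ F = (5/27, 29/54)
3. W is the midpoint of UF ⇒ W = (16/27, 29/108)
through M parallel to UA: direction (1, 1); meets WU at H = (109/219, 145/438)
H = W + t·(U−W) with t = -17/73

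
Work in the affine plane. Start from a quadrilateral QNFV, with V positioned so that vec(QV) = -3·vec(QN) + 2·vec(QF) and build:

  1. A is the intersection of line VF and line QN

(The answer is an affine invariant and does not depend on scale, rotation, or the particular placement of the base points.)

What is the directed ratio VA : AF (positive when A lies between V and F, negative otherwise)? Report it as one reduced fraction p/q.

Set Q = (0, 0), N = (1, 0), F = (0, 1), V = (-3, 2); any affine frame gives the same invariant.
1. A is the intersection of line VF and line QN ⇒ A = (3, 0)
A = V + t·(F−V) with t = 2, so VA:AF = t:(1−t) = 2:-1

VA:AF = -2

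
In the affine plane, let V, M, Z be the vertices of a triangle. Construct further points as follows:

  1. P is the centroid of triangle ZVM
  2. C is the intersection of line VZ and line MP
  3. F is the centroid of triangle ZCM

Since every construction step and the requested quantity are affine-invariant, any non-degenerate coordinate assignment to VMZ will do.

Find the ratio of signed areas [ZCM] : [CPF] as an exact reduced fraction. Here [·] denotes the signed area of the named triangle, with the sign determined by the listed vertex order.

Set V = (0, 0), M = (1, 0), Z = (0, 1); any affine frame gives the same invariant.
1. P is the centroid of triangle ZVM ⇒ P = (1/3, 1/3)
2. C is the intersection of line VZ and line MP ⇒ C = (0, 1/2)
3. F is the centroid of triangle ZCM ⇒ F = (1/3, 1/2)
2·[ZCM] = 1/2, 2·[CPF] = 1/18
[ZCM]:[CPF] = 1/2:1/18 = 9

[ZCM]:[CPF] = 9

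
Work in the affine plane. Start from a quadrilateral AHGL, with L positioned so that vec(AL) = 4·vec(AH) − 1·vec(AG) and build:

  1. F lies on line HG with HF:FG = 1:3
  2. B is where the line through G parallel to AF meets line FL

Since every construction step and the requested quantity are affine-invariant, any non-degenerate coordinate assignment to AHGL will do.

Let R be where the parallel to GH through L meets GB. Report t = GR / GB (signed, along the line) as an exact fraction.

t = -7/3

Work in coordinates with A = (0, 0), H = (1, 0), G = (0, 1), L = (4, -1).
1. F lies on line HG with HF:FG = 1:3 ⇒ F = (3/4, 1/4)
2. B is where the line through G parallel to AF meets line FL ⇒ B = (-9/14, 11/14)
through L parallel to GH: direction (1, -1); meets GB at R = (3/2, 3/2)
R = G + t·(B−G) with t = -7/3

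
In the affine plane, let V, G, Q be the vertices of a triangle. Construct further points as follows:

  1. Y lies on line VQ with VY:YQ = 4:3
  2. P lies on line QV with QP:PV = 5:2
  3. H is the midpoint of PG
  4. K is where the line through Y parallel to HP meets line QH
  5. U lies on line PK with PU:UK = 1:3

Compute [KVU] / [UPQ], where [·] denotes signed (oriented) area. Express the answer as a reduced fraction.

Assign V = (0, 0), G = (1, 0), Q = (0, 1) — the answer is frame-independent, so this choice is without loss of generality.
1. Y lies on line VQ with VY:YQ = 4:3 ⇒ Y = (0, 4/7)
2. P lies on line QV with QP:PV = 5:2 ⇒ P = (0, 2/7)
3. H is the midpoint of PG ⇒ H = (1/2, 1/7)
4. K is where the line through Y parallel to HP meets line QH ⇒ K = (3/10, 17/35)
5. U lies on line PK with PU:UK = 1:3 ⇒ U = (3/40, 47/140)
2·[KVU] = -9/140, 2·[UPQ] = -3/56
[KVU]:[UPQ] = -9/140:-3/56 = 6/5

[KVU]:[UPQ] = 6/5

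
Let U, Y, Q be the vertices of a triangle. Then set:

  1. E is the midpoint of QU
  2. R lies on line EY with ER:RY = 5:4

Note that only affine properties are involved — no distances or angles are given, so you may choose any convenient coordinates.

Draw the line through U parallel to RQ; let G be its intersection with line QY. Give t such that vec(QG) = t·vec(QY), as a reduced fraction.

Assign U = (0, 0), Y = (1, 0), Q = (0, 1) — the answer is frame-independent, so this choice is without loss of generality.
1. E is the midpoint of QU ⇒ E = (0, 1/2)
2. R lies on line EY with ER:RY = 5:4 ⇒ R = (5/9, 2/9)
through U parallel to RQ: direction (-5/9, 7/9); meets QY at G = (-5/2, 7/2)
G = Q + t·(Y−Q) with t = -5/2

t = -5/2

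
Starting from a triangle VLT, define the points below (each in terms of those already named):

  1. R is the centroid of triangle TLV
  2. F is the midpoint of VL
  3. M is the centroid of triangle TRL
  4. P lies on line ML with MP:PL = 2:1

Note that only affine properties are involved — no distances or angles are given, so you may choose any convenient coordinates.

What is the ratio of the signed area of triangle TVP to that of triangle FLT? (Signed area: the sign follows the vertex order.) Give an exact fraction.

[TVP]:[FLT] = 44/27

Work in coordinates with V = (0, 0), L = (1, 0), T = (0, 1).
1. R is the centroid of triangle TLV ⇒ R = (1/3, 1/3)
2. F is the midpoint of VL ⇒ F = (1/2, 0)
3. M is the centroid of triangle TRL ⇒ M = (4/9, 4/9)
4. P lies on line ML with MP:PL = 2:1 ⇒ P = (22/27, 4/27)
2·[TVP] = 22/27, 2·[FLT] = 1/2
[TVP]:[FLT] = 22/27:1/2 = 44/27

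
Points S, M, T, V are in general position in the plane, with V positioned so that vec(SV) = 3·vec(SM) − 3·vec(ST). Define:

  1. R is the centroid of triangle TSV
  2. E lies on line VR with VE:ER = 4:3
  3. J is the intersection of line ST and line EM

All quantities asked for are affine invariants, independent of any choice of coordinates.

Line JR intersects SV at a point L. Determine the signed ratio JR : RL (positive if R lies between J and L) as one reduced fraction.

Assign S = (0, 0), M = (1, 0), T = (0, 1), V = (3, -3) — the answer is frame-independent, so this choice is without loss of generality.
1. R is the centroid of triangle TSV ⇒ R = (1, -2/3)
2. E lies on line VR with VE:ER = 4:3 ⇒ E = (13/7, -5/3)
3. J is the intersection of line ST and line EM ⇒ J = (0, 35/18)
line JR meets SV at L = (35/29, -35/29)
R = J + t·(L−J) with t = 29/35, so JR:RL = 29/35:6/35

JR:RL = 29/6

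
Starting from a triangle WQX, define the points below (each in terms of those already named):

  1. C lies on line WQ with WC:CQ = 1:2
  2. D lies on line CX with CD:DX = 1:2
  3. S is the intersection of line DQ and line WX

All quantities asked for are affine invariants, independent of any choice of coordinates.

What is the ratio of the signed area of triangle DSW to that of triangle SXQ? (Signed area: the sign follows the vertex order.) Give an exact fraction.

[DSW]:[SXQ] = -1/6

Assign W = (0, 0), Q = (1, 0), X = (0, 1) — the answer is frame-independent, so this choice is without loss of generality.
1. C lies on line WQ with WC:CQ = 1:2 ⇒ C = (1/3, 0)
2. D lies on line CX with CD:DX = 1:2 ⇒ D = (2/9, 1/3)
3. S is the intersection of line DQ and line WX ⇒ S = (0, 3/7)
2·[DSW] = 2/21, 2·[SXQ] = -4/7
[DSW]:[SXQ] = 2/21:-4/7 = -1/6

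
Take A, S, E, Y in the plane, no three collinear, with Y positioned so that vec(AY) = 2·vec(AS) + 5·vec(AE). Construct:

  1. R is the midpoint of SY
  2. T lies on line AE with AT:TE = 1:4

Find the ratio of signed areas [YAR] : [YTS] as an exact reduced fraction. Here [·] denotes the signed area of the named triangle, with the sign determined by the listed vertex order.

[YAR]:[YTS] = 25/52

Assign A = (0, 0), S = (1, 0), E = (0, 1), Y = (2, 5) — the answer is frame-independent, so this choice is without loss of generality.
1. R is the midpoint of SY ⇒ R = (3/2, 5/2)
2. T lies on line AE with AT:TE = 1:4 ⇒ T = (0, 1/5)
2·[YAR] = 5/2, 2·[YTS] = 26/5
[YAR]:[YTS] = 5/2:26/5 = 25/52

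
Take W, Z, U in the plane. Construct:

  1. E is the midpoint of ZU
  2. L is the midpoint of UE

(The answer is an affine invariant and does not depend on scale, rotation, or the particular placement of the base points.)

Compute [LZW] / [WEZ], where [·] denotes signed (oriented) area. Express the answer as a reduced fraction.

Set W = (0, 0), Z = (1, 0), U = (0, 1); any affine frame gives the same invariant.
1. E is the midpoint of ZU ⇒ E = (1/2, 1/2)
2. L is the midpoint of UE ⇒ L = (1/4, 3/4)
2·[LZW] = -3/4, 2·[WEZ] = -1/2
[LZW]:[WEZ] = -3/4:-1/2 = 3/2

[LZW]:[WEZ] = 3/2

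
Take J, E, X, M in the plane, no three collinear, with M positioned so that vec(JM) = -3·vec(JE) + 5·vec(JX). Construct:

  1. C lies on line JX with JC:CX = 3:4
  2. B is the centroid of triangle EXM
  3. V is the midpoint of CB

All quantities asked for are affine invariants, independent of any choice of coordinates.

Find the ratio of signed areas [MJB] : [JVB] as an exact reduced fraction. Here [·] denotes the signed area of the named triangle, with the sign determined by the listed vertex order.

[MJB]:[JVB] = 56/3

Choose coordinates J = (0, 0), E = (1, 0), X = (0, 1), M = (-3, 5).
1. C lies on line JX with JC:CX = 3:4 ⇒ C = (0, 3/7)
2. B is the centroid of triangle EXM ⇒ B = (-2/3, 2)
3. V is the midpoint of CB ⇒ V = (-1/3, 17/14)
2·[MJB] = 8/3, 2·[JVB] = 1/7
[MJB]:[JVB] = 8/3:1/7 = 56/3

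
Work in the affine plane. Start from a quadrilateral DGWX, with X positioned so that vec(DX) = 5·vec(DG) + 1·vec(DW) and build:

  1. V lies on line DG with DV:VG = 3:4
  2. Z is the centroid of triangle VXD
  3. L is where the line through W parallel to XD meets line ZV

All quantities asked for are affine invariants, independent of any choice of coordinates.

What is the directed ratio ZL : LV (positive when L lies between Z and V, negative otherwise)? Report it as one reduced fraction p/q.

ZL:LV = -18/19

Assign D = (0, 0), G = (1, 0), W = (0, 1), X = (5, 1) — the answer is frame-independent, so this choice is without loss of generality.
1. V lies on line DG with DV:VG = 3:4 ⇒ V = (3/7, 0)
2. Z is the centroid of triangle VXD ⇒ Z = (38/21, 1/3)
3. L is where the line through W parallel to XD meets line ZV ⇒ L = (80/3, 19/3)
L = Z + t·(V−Z) with t = -18, so ZL:LV = t:(1−t) = -18:19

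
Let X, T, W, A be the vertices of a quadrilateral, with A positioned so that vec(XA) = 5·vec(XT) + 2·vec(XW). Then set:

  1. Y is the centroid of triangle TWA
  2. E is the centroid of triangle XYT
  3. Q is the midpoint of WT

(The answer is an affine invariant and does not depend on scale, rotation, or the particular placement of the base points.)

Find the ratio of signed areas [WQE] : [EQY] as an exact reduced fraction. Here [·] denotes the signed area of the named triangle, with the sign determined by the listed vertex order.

Work in coordinates with X = (0, 0), T = (1, 0), W = (0, 1), A = (5, 2).
1. Y is the centroid of triangle TWA ⇒ Y = (2, 1)
2. E is the centroid of triangle XYT ⇒ E = (1, 1/3)
3. Q is the midpoint of WT ⇒ Q = (1/2, 1/2)
2·[WQE] = 1/6, 2·[EQY] = -1/2
[WQE]:[EQY] = 1/6:-1/2 = -1/3

[WQE]:[EQY] = -1/3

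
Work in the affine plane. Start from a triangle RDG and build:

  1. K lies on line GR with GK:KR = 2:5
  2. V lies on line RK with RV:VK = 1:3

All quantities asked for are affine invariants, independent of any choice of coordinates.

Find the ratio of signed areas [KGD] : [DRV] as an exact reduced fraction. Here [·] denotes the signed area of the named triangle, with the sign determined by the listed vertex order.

Assign R = (0, 0), D = (1, 0), G = (0, 1) — the answer is frame-independent, so this choice is without loss of generality.
1. K lies on line GR with GK:KR = 2:5 ⇒ K = (0, 5/7)
2. V lies on line RK with RV:VK = 1:3 ⇒ V = (0, 5/28)
2·[KGD] = -2/7, 2·[DRV] = -5/28
[KGD]:[DRV] = -2/7:-5/28 = 8/5

[KGD]:[DRV] = 8/5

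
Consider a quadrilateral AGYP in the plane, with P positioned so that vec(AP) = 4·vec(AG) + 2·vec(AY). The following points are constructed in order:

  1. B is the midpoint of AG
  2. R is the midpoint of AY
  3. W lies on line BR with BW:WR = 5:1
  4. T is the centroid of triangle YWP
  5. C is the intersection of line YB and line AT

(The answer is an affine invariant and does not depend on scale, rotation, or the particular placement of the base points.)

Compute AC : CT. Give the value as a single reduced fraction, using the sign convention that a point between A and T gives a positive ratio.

Work in coordinates with A = (0, 0), G = (1, 0), Y = (0, 1), P = (4, 2).
1. B is the midpoint of AG ⇒ B = (1/2, 0)
2. R is the midpoint of AY ⇒ R = (0, 1/2)
3. W lies on line BR with BW:WR = 5:1 ⇒ W = (1/12, 5/12)
4. T is the centroid of triangle YWP ⇒ T = (49/36, 41/36)
5. C is the intersection of line YB and line AT ⇒ C = (49/139, 41/139)
C = A + t·(T−A) with t = 36/139, so AC:CT = t:(1−t) = 36/139:103/139

AC:CT = 36/103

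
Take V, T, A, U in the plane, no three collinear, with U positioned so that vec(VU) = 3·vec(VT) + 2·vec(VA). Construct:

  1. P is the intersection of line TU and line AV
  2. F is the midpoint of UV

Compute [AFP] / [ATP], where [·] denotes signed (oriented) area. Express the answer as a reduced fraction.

Set V = (0, 0), T = (1, 0), A = (0, 1), U = (3, 2); any affine frame gives the same invariant.
1. P is the intersection of line TU and line AV ⇒ P = (0, -1)
2. F is the midpoint of UV ⇒ F = (3/2, 1)
2·[AFP] = -3, 2·[ATP] = -2
[AFP]:[ATP] = -3:-2 = 3/2

[AFP]:[ATP] = 3/2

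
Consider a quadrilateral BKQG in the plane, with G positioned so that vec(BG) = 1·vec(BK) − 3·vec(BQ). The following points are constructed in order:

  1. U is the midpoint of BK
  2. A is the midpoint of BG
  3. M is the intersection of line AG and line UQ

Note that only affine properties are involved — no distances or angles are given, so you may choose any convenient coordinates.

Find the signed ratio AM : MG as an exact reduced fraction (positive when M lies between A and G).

AM:MG = -3/4

Assign B = (0, 0), K = (1, 0), Q = (0, 1), G = (1, -3) — the answer is frame-independent, so this choice is without loss of generality.
1. U is the midpoint of BK ⇒ U = (1/2, 0)
2. A is the midpoint of BG ⇒ A = (1/2, -3/2)
3. M is the intersection of line AG and line UQ ⇒ M = (-1, 3)
M = A + t·(G−A) with t = -3, so AM:MG = t:(1−t) = -3:4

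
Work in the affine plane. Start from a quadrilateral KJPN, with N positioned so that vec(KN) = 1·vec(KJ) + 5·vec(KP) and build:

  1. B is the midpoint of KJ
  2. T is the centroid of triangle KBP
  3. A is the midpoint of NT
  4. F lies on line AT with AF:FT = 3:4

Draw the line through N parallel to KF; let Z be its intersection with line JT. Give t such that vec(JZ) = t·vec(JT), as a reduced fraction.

Choose coordinates K = (0, 0), J = (1, 0), P = (0, 1), N = (1, 5).
1. B is the midpoint of KJ ⇒ B = (1/2, 0)
2. T is the centroid of triangle KBP ⇒ T = (1/6, 1/3)
3. A is the midpoint of NT ⇒ A = (7/12, 8/3)
4. F lies on line AT with AF:FT = 3:4 ⇒ F = (17/42, 5/3)
through N parallel to KF: direction (17/42, 5/3); meets JT at Z = (-41/384, 85/192)
Z = J + t·(T−J) with t = 85/64

t = 85/64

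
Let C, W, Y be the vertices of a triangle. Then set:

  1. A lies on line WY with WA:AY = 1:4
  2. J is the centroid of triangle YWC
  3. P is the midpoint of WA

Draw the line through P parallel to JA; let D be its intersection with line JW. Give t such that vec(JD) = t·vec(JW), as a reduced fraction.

t = 1/2

Work in coordinates with C = (0, 0), W = (1, 0), Y = (0, 1).
1. A lies on line WY with WA:AY = 1:4 ⇒ A = (4/5, 1/5)
2. J is the centroid of triangle YWC ⇒ J = (1/3, 1/3)
3. P is the midpoint of WA ⇒ P = (9/10, 1/10)
through P parallel to JA: direction (7/15, -2/15); meets JW at D = (2/3, 1/6)
D = J + t·(W−J) with t = 1/2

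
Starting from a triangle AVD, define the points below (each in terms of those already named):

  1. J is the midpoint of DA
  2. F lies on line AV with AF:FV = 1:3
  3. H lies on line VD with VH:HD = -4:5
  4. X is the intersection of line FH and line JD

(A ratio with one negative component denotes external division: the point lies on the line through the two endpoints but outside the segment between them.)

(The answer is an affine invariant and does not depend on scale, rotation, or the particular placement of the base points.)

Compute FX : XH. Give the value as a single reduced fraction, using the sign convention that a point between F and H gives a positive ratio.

FX:XH = -1/20

Work in coordinates with A = (0, 0), V = (1, 0), D = (0, 1).
1. J is the midpoint of DA ⇒ J = (0, 1/2)
2. F lies on line AV with AF:FV = 1:3 ⇒ F = (1/4, 0)
3. H lies on line VD with VH:HD = -4:5 ⇒ H = (5, -4)
4. X is the intersection of line FH and line JD ⇒ X = (0, 4/19)
X = F + t·(H−F) with t = -1/19, so FX:XH = t:(1−t) = -1/19:20/19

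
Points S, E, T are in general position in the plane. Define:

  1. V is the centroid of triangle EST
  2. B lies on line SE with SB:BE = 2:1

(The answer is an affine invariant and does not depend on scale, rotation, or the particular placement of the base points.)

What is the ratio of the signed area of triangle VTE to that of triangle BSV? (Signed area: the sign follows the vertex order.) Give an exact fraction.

[VTE]:[BSV] = 3/2

Set S = (0, 0), E = (1, 0), T = (0, 1); any affine frame gives the same invariant.
1. V is the centroid of triangle EST ⇒ V = (1/3, 1/3)
2. B lies on line SE with SB:BE = 2:1 ⇒ B = (2/3, 0)
2·[VTE] = -1/3, 2·[BSV] = -2/9
[VTE]:[BSV] = -1/3:-2/9 = 3/2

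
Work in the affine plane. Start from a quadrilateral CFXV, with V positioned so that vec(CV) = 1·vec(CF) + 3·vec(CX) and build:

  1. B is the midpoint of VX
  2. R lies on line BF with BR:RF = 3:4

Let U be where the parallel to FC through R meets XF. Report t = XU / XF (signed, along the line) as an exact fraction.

Work in coordinates with C = (0, 0), F = (1, 0), X = (0, 1), V = (1, 3).
1. B is the midpoint of VX ⇒ B = (1/2, 2)
2. R lies on line BF with BR:RF = 3:4 ⇒ R = (5/7, 8/7)
through R parallel to FC: direction (-1, 0); meets XF at U = (-1/7, 8/7)
U = X + t·(F−X) with t = -1/7

t = -1/7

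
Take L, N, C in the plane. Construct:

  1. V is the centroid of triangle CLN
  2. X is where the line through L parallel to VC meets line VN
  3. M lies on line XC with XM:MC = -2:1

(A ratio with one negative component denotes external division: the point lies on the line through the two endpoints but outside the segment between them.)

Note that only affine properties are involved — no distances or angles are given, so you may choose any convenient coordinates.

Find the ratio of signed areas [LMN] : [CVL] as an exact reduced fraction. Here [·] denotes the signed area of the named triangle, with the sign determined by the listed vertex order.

[LMN]:[CVL] = 4

Assign L = (0, 0), N = (1, 0), C = (0, 1) — the answer is frame-independent, so this choice is without loss of generality.
1. V is the centroid of triangle CLN ⇒ V = (1/3, 1/3)
2. X is where the line through L parallel to VC meets line VN ⇒ X = (-1/3, 2/3)
3. M lies on line XC with XM:MC = -2:1 ⇒ M = (1/3, 4/3)
2·[LMN] = -4/3, 2·[CVL] = -1/3
[LMN]:[CVL] = -4/3:-1/3 = 4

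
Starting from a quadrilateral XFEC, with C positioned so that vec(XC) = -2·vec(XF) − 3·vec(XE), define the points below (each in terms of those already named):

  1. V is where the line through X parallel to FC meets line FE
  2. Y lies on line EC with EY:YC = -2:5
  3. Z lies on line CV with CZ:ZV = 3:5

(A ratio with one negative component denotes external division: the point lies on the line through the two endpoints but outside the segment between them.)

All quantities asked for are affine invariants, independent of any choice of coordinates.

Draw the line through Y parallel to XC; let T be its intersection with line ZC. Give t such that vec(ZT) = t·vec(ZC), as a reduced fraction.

t = 169/9

Choose coordinates X = (0, 0), F = (1, 0), E = (0, 1), C = (-2, -3).
1. V is where the line through X parallel to FC meets line FE ⇒ V = (1/2, 1/2)
2. Y lies on line EC with EY:YC = -2:5 ⇒ Y = (4/3, 11/3)
3. Z lies on line CV with CZ:ZV = 3:5 ⇒ Z = (-17/16, -27/16)
through Y parallel to XC: direction (-2, -3); meets ZC at T = (-56/3, -79/3)
T = Z + t·(C−Z) with t = 169/9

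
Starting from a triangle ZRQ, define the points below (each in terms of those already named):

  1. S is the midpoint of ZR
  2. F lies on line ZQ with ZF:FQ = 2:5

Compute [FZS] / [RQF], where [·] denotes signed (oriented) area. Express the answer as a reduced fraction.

[FZS]:[RQF] = 1/5

Set Z = (0, 0), R = (1, 0), Q = (0, 1); any affine frame gives the same invariant.
1. S is the midpoint of ZR ⇒ S = (1/2, 0)
2. F lies on line ZQ with ZF:FQ = 2:5 ⇒ F = (0, 2/7)
2·[FZS] = 1/7, 2·[RQF] = 5/7
[FZS]:[RQF] = 1/7:5/7 = 1/5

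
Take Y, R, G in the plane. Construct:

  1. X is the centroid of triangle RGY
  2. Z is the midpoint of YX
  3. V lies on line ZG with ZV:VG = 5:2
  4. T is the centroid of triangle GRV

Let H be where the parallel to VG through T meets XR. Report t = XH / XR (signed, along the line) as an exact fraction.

t = 1/9

Work in coordinates with Y = (0, 0), R = (1, 0), G = (0, 1).
1. X is the centroid of triangle RGY ⇒ X = (1/3, 1/3)
2. Z is the midpoint of YX ⇒ Z = (1/6, 1/6)
3. V lies on line ZG with ZV:VG = 5:2 ⇒ V = (1/21, 16/21)
4. T is the centroid of triangle GRV ⇒ T = (22/63, 37/63)
through T parallel to VG: direction (-1/21, 5/21); meets XR at H = (11/27, 8/27)
H = X + t·(R−X) with t = 1/9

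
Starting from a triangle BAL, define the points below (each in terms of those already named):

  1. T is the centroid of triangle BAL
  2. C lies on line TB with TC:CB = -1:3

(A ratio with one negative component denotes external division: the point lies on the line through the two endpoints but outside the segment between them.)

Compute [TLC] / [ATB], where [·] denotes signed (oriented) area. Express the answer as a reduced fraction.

Assign B = (0, 0), A = (1, 0), L = (0, 1) — the answer is frame-independent, so this choice is without loss of generality.
1. T is the centroid of triangle BAL ⇒ T = (1/3, 1/3)
2. C lies on line TB with TC:CB = -1:3 ⇒ C = (1/2, 1/2)
2·[TLC] = -1/6, 2·[ATB] = 1/3
[TLC]:[ATB] = -1/6:1/3 = -1/2

[TLC]:[ATB] = -1/2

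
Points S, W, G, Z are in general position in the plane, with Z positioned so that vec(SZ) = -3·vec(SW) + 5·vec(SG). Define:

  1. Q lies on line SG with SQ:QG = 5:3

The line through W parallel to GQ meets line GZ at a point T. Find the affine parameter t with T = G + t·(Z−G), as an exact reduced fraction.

Assign S = (0, 0), W = (1, 0), G = (0, 1), Z = (-3, 5) — the answer is frame-independent, so this choice is without loss of generality.
1. Q lies on line SG with SQ:QG = 5:3 ⇒ Q = (0, 5/8)
through W parallel to GQ: direction (0, -3/8); meets GZ at T = (1, -1/3)
T = G + t·(Z−G) with t = -1/3

t = -1/3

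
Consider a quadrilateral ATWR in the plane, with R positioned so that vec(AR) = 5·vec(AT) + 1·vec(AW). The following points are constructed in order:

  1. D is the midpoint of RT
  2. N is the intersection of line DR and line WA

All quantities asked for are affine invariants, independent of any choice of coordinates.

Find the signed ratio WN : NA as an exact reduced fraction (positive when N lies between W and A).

Choose coordinates A = (0, 0), T = (1, 0), W = (0, 1), R = (5, 1).
1. D is the midpoint of RT ⇒ D = (3, 1/2)
2. N is the intersection of line DR and line WA ⇒ N = (0, -1/4)
N = W + t·(A−W) with t = 5/4, so WN:NA = t:(1−t) = 5/4:-1/4

WN:NA = -5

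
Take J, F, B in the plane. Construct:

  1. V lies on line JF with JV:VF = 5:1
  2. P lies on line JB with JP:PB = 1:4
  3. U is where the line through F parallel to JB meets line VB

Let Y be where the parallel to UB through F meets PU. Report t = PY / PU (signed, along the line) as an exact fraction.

t = 5/4

Choose coordinates J = (0, 0), F = (1, 0), B = (0, 1).
1. V lies on line JF with JV:VF = 5:1 ⇒ V = (5/6, 0)
2. P lies on line JB with JP:PB = 1:4 ⇒ P = (0, 1/5)
3. U is where the line through F parallel to JB meets line VB ⇒ U = (1, -1/5)
through F parallel to UB: direction (-1, 6/5); meets PU at Y = (5/4, -3/10)
Y = P + t·(U−P) with t = 5/4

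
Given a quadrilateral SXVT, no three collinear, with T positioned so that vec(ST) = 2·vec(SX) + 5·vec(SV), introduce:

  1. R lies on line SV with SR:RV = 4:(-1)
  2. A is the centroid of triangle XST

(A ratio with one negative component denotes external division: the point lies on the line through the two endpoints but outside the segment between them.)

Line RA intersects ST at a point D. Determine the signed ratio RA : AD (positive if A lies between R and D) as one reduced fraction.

RA:AD = -13/5

Set S = (0, 0), X = (1, 0), V = (0, 1), T = (2, 5); any affine frame gives the same invariant.
1. R lies on line SV with SR:RV = 4:(-1) ⇒ R = (0, 4/3)
2. A is the centroid of triangle XST ⇒ A = (1, 5/3)
line RA meets ST at D = (8/13, 20/13)
A = R + t·(D−R) with t = 13/8, so RA:AD = 13/8:-5/8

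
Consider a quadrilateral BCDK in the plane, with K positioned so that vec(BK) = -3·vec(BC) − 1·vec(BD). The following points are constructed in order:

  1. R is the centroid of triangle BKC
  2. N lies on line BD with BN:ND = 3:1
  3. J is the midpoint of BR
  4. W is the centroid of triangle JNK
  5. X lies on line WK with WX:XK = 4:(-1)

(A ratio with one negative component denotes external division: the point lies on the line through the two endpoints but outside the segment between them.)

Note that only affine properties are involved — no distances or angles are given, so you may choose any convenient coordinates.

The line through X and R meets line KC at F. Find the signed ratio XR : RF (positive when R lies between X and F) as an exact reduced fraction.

XR:RF = -23/9

Assign B = (0, 0), C = (1, 0), D = (0, 1), K = (-3, -1) — the answer is frame-independent, so this choice is without loss of generality.
1. R is the centroid of triangle BKC ⇒ R = (-2/3, -1/3)
2. N lies on line BD with BN:ND = 3:1 ⇒ N = (0, 3/4)
3. J is the midpoint of BR ⇒ J = (-1/3, -1/6)
4. W is the centroid of triangle JNK ⇒ W = (-10/9, -5/36)
5. X lies on line WK with WX:XK = 4:(-1) ⇒ X = (-98/27, -139/108)
line XR meets KC at F = (-42/23, -65/92)
R = X + t·(F−X) with t = 23/14, so XR:RF = 23/14:-9/14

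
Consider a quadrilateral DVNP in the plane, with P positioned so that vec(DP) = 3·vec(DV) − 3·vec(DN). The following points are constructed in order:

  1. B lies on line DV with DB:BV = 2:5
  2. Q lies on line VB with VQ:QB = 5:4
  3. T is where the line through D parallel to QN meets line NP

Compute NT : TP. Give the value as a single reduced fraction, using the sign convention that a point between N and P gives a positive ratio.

Set D = (0, 0), V = (1, 0), N = (0, 1), P = (3, -3); any affine frame gives the same invariant.
1. B lies on line DV with DB:BV = 2:5 ⇒ B = (2/7, 0)
2. Q lies on line VB with VQ:QB = 5:4 ⇒ Q = (38/63, 0)
3. T is where the line through D parallel to QN meets line NP ⇒ T = (-114/37, 189/37)
T = N + t·(P−N) with t = -38/37, so NT:TP = t:(1−t) = -38/37:75/37

NT:TP = -38/75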